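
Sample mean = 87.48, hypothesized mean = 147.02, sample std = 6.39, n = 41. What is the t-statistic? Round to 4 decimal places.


t = (xbar - mu0) / (s/sqrt(n))
xbar - mu0 = 87.48 - 147.02 = -59.54
sqrt(41) ≈ 6.40312424
s/sqrt(n) = 6.39 / 6.40312424 ≈ 0.99795034
t = -59.54 / 0.99795034 ≈ -59.662287

-59.6623


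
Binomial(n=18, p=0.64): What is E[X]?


E[X] = n*p = 18 * 0.64 = 11.52

11.52


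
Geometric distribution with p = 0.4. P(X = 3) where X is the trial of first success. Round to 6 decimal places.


P = (1-p)^(k-1) * p
(1-p)^(k-1) = 0.6^2 = 0.36
P = 0.36 * 0.4 = 0.144

0.144000


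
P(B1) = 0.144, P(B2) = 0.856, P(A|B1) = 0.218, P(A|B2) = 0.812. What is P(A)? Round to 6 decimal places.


P(A) = P(A|B1)*P(B1) + P(A|B2)*P(B2)
P(A|B1)*P(B1) = 0.218 * 0.144 = 0.031392
P(A|B2)*P(B2) = 0.812 * 0.856 = 0.695072
P(A) = 0.031392 + 0.695072 = 0.726464

0.726464


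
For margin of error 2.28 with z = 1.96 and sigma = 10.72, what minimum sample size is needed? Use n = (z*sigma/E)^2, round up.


z*sigma/E = 1.96 * 10.72 / 2.28 = 13132/1425 ≈ 9.215439
(z*sigma/E)^2 ≈ 84.924309
round up: n = 85

85


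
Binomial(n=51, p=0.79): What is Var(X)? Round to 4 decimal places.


Var = n*p*(1-p) = 51 * 0.79 * 0.21 = 8.4609

8.4609


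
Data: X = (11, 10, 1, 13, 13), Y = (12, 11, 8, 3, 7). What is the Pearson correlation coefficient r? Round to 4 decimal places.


r = sum((xi-xbar)(yi-ybar)) / sqrt(sum((xi-xbar)^2) * sum((yi-ybar)^2))
n = 5, xbar = 48/5 = 9.6, ybar = 41/5 = 8.2
Sxy = sum((xi-xbar)(yi-ybar)) = -13.6
Sxx = sum((xi-xbar)^2) = 99.2
Syy = sum((yi-ybar)^2) = 50.8
sqrt(Sxx*Syy) ≈ 70.988450
r = Sxy / sqrt(Sxx*Syy) = -13.6 / 70.988450 ≈ -0.191580

-0.1916


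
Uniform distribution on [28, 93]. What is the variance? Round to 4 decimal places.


Var = (b-a)^2 / 12
(b-a)^2 = (93 - 28)^2 = 4225
Var = 4225/12 ≈ 352.083333

352.0833


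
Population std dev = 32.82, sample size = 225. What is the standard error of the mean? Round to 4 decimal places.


SE = sigma / sqrt(n)
sqrt(225) = 15
SE = 32.82 / 15 = 2.188

2.1880


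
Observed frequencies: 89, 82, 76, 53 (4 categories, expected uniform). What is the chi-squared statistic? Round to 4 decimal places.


chi2 = sum((O-E)^2/E), E = total/4
total = 300, E = 300/4 = 75
(89 - 75)^2 / 75 = 196 / 75 = 196/75 ≈ 2.613333
(82 - 75)^2 / 75 = 49 / 75 = 49/75 ≈ 0.653333
(76 - 75)^2 / 75 = 1 / 75 = 1/75 ≈ 0.013333
(53 - 75)^2 / 75 = 484 / 75 = 484/75 ≈ 6.453333
chi2 = 146/15 ≈ 9.733333

9.7333


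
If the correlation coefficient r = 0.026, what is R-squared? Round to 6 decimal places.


R^2 = r^2 = (0.026)^2 = 0.000676

0.000676


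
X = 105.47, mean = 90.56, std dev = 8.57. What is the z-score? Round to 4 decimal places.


z = (X - mu) / sigma
X - mu = 105.47 - 90.56 = 14.91
z = 14.91 / 8.57 = 1491/857 ≈ 1.739790

1.7398


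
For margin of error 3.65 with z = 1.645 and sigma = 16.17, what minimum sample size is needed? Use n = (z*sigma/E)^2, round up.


z*sigma/E = 1.645 * 16.17 / 3.65 ≈ 7.287575
(z*sigma/E)^2 ≈ 53.108754
round up: n = 54

54


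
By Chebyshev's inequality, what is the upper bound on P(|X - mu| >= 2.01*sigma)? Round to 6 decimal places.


P <= 1/k^2
k^2 = 2.01^2 = 4.0401
1/k^2 = 1 / 4.0401 ≈ 0.24751863

0.247519


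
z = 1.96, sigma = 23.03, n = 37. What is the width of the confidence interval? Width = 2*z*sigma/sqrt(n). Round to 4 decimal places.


width = 2*z*sigma/sqrt(n)
2*z*sigma = 2 * 1.96 * 23.03 = 90.2776
sqrt(37) ≈ 6.082763
width = 90.2776 / 6.082763 ≈ 14.841546

14.8415


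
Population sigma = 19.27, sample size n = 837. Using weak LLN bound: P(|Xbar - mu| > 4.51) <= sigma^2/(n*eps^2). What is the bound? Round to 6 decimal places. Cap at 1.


bound = min(1, sigma^2/(n*eps^2))
sigma^2 = 19.27^2 = 371.3329
n*eps^2 = 837 * 4.51^2 = 837 * 20.3401 = 17024.6637
sigma^2/(n*eps^2) = 371.3329 / 17024.6637 ≈ 0.02181147

0.021811


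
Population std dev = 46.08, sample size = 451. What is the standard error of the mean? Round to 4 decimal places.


SE = sigma / sqrt(n)
sqrt(451) ≈ 21.236761
SE = 46.08 / 21.236761 ≈ 2.169822

2.1698


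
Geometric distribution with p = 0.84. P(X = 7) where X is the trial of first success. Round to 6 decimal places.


P = (1-p)^(k-1) * p
(1-p)^(k-1) = 0.16^6 ≈ 0.00001677722
P = 0.00001677722 * 0.84 ≈ 0.00001409286

0.000014


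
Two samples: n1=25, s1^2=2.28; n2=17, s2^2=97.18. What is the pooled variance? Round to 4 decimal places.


sp^2 = ((n1-1)*s1^2 + (n2-1)*s2^2)/(n1+n2-2)
(n1-1)*s1^2 = 24 * 2.28 = 54.72
(n2-1)*s2^2 = 16 * 97.18 = 1554.88
numerator = 54.72 + 1554.88 = 1609.6
n1+n2-2 = 40
sp^2 = 1609.6 / 40 = 40.24

40.2400


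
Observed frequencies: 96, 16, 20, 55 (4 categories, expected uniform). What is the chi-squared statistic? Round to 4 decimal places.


chi2 = sum((O-E)^2/E), E = total/4
total = 187, E = 187/4 = 46.75
(96 - 46.75)^2 / 46.75 = 2425.5625 / 46.75 = 38809/748 ≈ 51.883690
(16 - 46.75)^2 / 46.75 = 945.5625 / 46.75 = 15129/748 ≈ 20.225936
(20 - 46.75)^2 / 46.75 = 715.5625 / 46.75 = 11449/748 ≈ 15.306150
(55 - 46.75)^2 / 46.75 = 68.0625 / 46.75 = 99/68 ≈ 1.455882
chi2 = 16619/187 ≈ 88.871658

88.8717


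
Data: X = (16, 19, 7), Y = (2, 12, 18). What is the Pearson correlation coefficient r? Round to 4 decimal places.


r = sum((xi-xbar)(yi-ybar)) / sqrt(sum((xi-xbar)^2) * sum((yi-ybar)^2))
n = 3, xbar = 42/3 = 14, ybar = 32/3 ≈ 10.666667
Sxy = sum((xi-xbar)(yi-ybar)) = -62
Sxx = sum((xi-xbar)^2) = 78
Syy = sum((yi-ybar)^2) = 392/3 ≈ 130.666667
sqrt(Sxx*Syy) ≈ 100.955436
r = Sxy / sqrt(Sxx*Syy) = -62 / 100.955436 ≈ -0.614132

-0.6141


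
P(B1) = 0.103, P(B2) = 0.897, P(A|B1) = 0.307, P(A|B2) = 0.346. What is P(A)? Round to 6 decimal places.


P(A) = P(A|B1)*P(B1) + P(A|B2)*P(B2)
P(A|B1)*P(B1) = 0.307 * 0.103 = 0.031621
P(A|B2)*P(B2) = 0.346 * 0.897 = 0.310362
P(A) = 0.031621 + 0.310362 = 0.341983

0.341983


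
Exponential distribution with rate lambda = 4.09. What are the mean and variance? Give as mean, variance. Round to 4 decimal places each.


mean = 1/lam, var = 1/lam^2
mean = 1 / 4.09 = 100/409 ≈ 0.244499
lam^2 = 4.09^2 = 16.7281
var = 1 / 16.7281 ≈ 0.059780

0.2445, 0.0598


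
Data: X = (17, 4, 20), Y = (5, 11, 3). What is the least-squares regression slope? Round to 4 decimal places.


b = sum((xi-xbar)(yi-ybar)) / sum((xi-xbar)^2)
n = 3, xbar = 41/3 ≈ 13.666667, ybar = 19/3 ≈ 6.333333
Sxy = sum((xi-xbar)(yi-ybar)) = -212/3 ≈ -70.666667
Sxx = sum((xi-xbar)^2) = 434/3 ≈ 144.666667
b = Sxy / Sxx = -106/217 ≈ -0.488479

-0.4885


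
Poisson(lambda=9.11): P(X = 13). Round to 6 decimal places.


P = e^(-lam) * lam^k / k!
e^(-9.11) ≈ 0.0001105547
lam^k = 9.11^13 ≈ 2976726273184.069293
k! = 13! = 6227020800
P = 0.0001105547 * 2976726273184.069293 / 6227020800 ≈ 0.052849

0.052849


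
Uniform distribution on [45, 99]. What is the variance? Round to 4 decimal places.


Var = (b-a)^2 / 12
(b-a)^2 = (99 - 45)^2 = 2916
Var = 2916/12 = 243

243.0000


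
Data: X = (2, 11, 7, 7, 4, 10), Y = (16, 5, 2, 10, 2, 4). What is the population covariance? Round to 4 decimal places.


Cov = (1/n)*sum((xi-xbar)(yi-ybar))
n = 6, xbar = 41/6 ≈ 6.833333, ybar = 39/6 = 6.5
sum((xi-xbar)(yi-ybar)) = -47.5
Cov = -47.5 / 6 = -95/12 ≈ -7.916667

-7.9167


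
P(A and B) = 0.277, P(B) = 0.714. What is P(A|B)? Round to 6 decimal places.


P(A|B) = P(A and B) / P(B) = 0.277 / 0.714 = 277/714 ≈ 0.38795518

0.387955


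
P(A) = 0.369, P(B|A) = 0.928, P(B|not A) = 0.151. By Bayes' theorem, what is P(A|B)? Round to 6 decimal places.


P(A|B) = P(B|A)*P(A) / P(B), P(B) = P(B|A)*P(A) + P(B|not A)*P(not A)
P(B|A)*P(A) = 0.928 * 0.369 = 0.342432
P(B|not A)*P(not A) = 0.151 * 0.631 = 0.095281
P(B) = 0.342432 + 0.095281 = 0.437713
P(A|B) = 0.342432 / 0.437713 ≈ 0.78232084

0.782321


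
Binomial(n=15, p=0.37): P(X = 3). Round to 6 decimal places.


P = C(n,k) * p^k * (1-p)^(n-k)
C(15,3) = 455
p^k = 0.37^3 = 0.050653
(1-p)^(n-k) = 0.63^12 ≈ 0.003909188
P = 455 * 0.050653 * 0.003909188 ≈ 0.090096

0.090096


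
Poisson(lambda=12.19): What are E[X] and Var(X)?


E[X] = Var(X) = lambda = 12.19

12.19, 12.19


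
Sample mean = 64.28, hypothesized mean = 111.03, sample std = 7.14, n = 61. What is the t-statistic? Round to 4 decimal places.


t = (xbar - mu0) / (s/sqrt(n))
xbar - mu0 = 64.28 - 111.03 = -46.75
sqrt(61) ≈ 7.81024968
s/sqrt(n) = 7.14 / 7.81024968 ≈ 0.91418332
t = -46.75 / 0.91418332 ≈ -51.138540

-51.1385


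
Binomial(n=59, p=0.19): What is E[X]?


E[X] = n*p = 59 * 0.19 = 11.21

11.21


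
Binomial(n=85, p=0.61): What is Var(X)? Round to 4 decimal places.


Var = n*p*(1-p) = 85 * 0.61 * 0.39 = 20.2215

20.2215


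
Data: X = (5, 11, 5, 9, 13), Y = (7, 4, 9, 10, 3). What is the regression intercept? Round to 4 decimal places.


a = ybar - b*xbar, where b = sum((xi-xbar)(yi-ybar)) / sum((xi-xbar)^2)
n = 5, xbar = 43/5 = 8.6, ybar = 33/5 = 6.6
Sxy = sum((xi-xbar)(yi-ybar)) = -30.8
Sxx = sum((xi-xbar)^2) = 51.2
b = Sxy / Sxx = -77/128 ≈ -0.601563
a = 6.6 - (-0.601563) * 8.6 = 1507/128 ≈ 11.773438

11.7734


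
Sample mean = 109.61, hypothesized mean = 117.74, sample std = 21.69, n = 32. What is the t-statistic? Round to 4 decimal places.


t = (xbar - mu0) / (s/sqrt(n))
xbar - mu0 = 109.61 - 117.74 = -8.13
sqrt(32) ≈ 5.65685425
s/sqrt(n) = 21.69 / 5.65685425 ≈ 3.83428652
t = -8.13 / 3.83428652 ≈ -2.120342

-2.1203


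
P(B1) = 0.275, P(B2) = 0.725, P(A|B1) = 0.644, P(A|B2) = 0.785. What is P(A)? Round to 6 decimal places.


P(A) = P(A|B1)*P(B1) + P(A|B2)*P(B2)
P(A|B1)*P(B1) = 0.644 * 0.275 = 0.1771
P(A|B2)*P(B2) = 0.785 * 0.725 = 0.569125
P(A) = 0.1771 + 0.569125 = 0.746225

0.746225


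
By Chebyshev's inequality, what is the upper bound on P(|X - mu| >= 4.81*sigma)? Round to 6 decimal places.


P <= 1/k^2
k^2 = 4.81^2 = 23.1361
1/k^2 = 1 / 23.1361 ≈ 0.04322250

0.043222


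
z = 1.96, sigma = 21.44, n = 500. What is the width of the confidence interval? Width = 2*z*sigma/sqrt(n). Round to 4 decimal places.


width = 2*z*sigma/sqrt(n)
2*z*sigma = 2 * 1.96 * 21.44 = 84.0448
sqrt(500) ≈ 22.360680
width = 84.0448 / 22.360680 ≈ 3.758598

3.7586


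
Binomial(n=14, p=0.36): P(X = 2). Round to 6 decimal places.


P = C(n,k) * p^k * (1-p)^(n-k)
C(14,2) = 91
p^k = 0.36^2 = 0.1296
(1-p)^(n-k) = 0.64^12 ≈ 0.004722366
P = 91 * 0.1296 * 0.004722366 ≈ 0.055694

0.055694


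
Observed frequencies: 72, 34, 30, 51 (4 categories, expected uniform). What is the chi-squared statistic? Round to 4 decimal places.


chi2 = sum((O-E)^2/E), E = total/4
total = 187, E = 187/4 = 46.75
(72 - 46.75)^2 / 46.75 = 637.5625 / 46.75 = 10201/748 ≈ 13.637701
(34 - 46.75)^2 / 46.75 = 162.5625 / 46.75 = 153/44 ≈ 3.477273
(30 - 46.75)^2 / 46.75 = 280.5625 / 46.75 = 4489/748 ≈ 6.001337
(51 - 46.75)^2 / 46.75 = 18.0625 / 46.75 = 17/44 ≈ 0.386364
chi2 = 4395/187 ≈ 23.502674

23.5027


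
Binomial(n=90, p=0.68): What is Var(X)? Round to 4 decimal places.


Var = n*p*(1-p) = 90 * 0.68 * 0.32 = 19.584

19.5840


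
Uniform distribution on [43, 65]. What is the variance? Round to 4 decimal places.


Var = (b-a)^2 / 12
(b-a)^2 = (65 - 43)^2 = 484
Var = 484/12 ≈ 40.333333

40.3333


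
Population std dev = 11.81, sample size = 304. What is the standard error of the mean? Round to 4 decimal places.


SE = sigma / sqrt(n)
sqrt(304) ≈ 17.435596
SE = 11.81 / 17.435596 ≈ 0.677350

0.6773


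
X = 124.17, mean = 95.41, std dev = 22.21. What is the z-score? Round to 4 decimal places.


z = (X - mu) / sigma
X - mu = 124.17 - 95.41 = 28.76
z = 28.76 / 22.21 = 2876/2221 ≈ 1.294912

1.2949


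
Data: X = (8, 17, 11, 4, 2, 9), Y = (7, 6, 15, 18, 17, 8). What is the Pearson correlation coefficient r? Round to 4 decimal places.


r = sum((xi-xbar)(yi-ybar)) / sqrt(sum((xi-xbar)^2) * sum((yi-ybar)^2))
n = 6, xbar = 51/6 = 8.5, ybar = 71/6 ≈ 11.833333
Sxy = sum((xi-xbar)(yi-ybar)) = -102.5
Sxx = sum((xi-xbar)^2) = 141.5
Syy = sum((yi-ybar)^2) = 881/6 ≈ 146.833333
sqrt(Sxx*Syy) ≈ 144.142002
r = Sxy / sqrt(Sxx*Syy) = -102.5 / 144.142002 ≈ -0.711104

-0.7111


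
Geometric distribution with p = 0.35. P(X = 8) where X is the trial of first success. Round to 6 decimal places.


P = (1-p)^(k-1) * p
(1-p)^(k-1) = 0.65^7 ≈ 0.04902228
P = 0.04902228 * 0.35 ≈ 0.01715780

0.017158


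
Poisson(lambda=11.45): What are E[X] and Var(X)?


E[X] = Var(X) = lambda = 11.45

11.45, 11.45


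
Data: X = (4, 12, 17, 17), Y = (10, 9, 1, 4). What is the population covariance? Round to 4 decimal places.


Cov = (1/n)*sum((xi-xbar)(yi-ybar))
n = 4, xbar = 50/4 = 12.5, ybar = 24/4 = 6
sum((xi-xbar)(yi-ybar)) = -67
Cov = -67 / 4 = -16.75

-16.7500


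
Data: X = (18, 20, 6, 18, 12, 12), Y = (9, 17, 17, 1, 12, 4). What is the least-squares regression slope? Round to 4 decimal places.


b = sum((xi-xbar)(yi-ybar)) / sum((xi-xbar)^2)
n = 6, xbar = 86/6 = 43/3 ≈ 14.333333, ybar = 60/6 = 10
Sxy = sum((xi-xbar)(yi-ybar)) = -46
Sxx = sum((xi-xbar)^2) = 418/3 ≈ 139.333333
b = Sxy / Sxx = -69/209 ≈ -0.330144

-0.3301


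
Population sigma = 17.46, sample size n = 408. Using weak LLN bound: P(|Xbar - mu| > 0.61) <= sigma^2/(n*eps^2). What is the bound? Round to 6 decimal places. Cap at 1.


bound = min(1, sigma^2/(n*eps^2))
sigma^2 = 17.46^2 = 304.8516
n*eps^2 = 408 * 0.61^2 = 408 * 0.3721 = 151.8168
sigma^2/(n*eps^2) = 304.8516 / 151.8168 ≈ 2.00802283
this exceeds 1, so the bound is capped at 1

1.000000


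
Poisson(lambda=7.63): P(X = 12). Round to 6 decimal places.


P = e^(-lam) * lam^k / k!
e^(-7.63) ≈ 0.0004856609
lam^k = 7.63^12 ≈ 38930901044.795035
k! = 12! = 479001600
P = 0.0004856609 * 38930901044.795035 / 479001600 ≈ 0.039472

0.039472


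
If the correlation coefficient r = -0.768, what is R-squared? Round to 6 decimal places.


R^2 = r^2 = (-0.768)^2 = 0.589824

0.589824


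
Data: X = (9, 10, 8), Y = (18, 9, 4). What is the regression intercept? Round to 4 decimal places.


a = ybar - b*xbar, where b = sum((xi-xbar)(yi-ybar)) / sum((xi-xbar)^2)
n = 3, xbar = 27/3 = 9, ybar = 31/3 ≈ 10.333333
Sxy = sum((xi-xbar)(yi-ybar)) = 5
Sxx = sum((xi-xbar)^2) = 2
b = Sxy / Sxx = 2.5
a = 10.333333 - 2.5 * 9 = -73/6 ≈ -12.166667

-12.1667


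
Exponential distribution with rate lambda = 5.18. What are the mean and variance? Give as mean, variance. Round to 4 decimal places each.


mean = 1/lam, var = 1/lam^2
mean = 1 / 5.18 = 50/259 ≈ 0.193050
lam^2 = 5.18^2 = 26.8324
var = 1 / 26.8324 ≈ 0.037268

0.1931, 0.0373


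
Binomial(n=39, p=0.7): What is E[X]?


E[X] = n*p = 39 * 0.7 = 27.3

27.3


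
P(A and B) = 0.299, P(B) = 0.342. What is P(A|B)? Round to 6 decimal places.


P(A|B) = P(A and B) / P(B) = 0.299 / 0.342 = 299/342 ≈ 0.87426901

0.874269


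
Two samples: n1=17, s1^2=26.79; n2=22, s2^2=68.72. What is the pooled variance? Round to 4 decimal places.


sp^2 = ((n1-1)*s1^2 + (n2-1)*s2^2)/(n1+n2-2)
(n1-1)*s1^2 = 16 * 26.79 = 428.64
(n2-1)*s2^2 = 21 * 68.72 = 1443.12
numerator = 428.64 + 1443.12 = 1871.76
n1+n2-2 = 37
sp^2 = 1871.76 / 37 = 46794/925 ≈ 50.588108

50.5881


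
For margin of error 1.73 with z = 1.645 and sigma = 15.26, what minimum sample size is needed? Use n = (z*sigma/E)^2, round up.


z*sigma/E = 1.645 * 15.26 / 1.73 ≈ 14.510231
(z*sigma/E)^2 ≈ 210.546810
round up: n = 211

211


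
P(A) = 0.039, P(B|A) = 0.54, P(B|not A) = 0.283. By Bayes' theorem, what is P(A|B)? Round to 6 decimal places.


P(A|B) = P(B|A)*P(A) / P(B), P(B) = P(B|A)*P(A) + P(B|not A)*P(not A)
P(B|A)*P(A) = 0.54 * 0.039 = 0.02106
P(B|not A)*P(not A) = 0.283 * 0.961 = 0.271963
P(B) = 0.02106 + 0.271963 = 0.293023
P(A|B) = 0.02106 / 0.293023 ≈ 0.07187149

0.071871


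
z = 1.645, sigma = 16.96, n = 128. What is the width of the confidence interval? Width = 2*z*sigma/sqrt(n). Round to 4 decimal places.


width = 2*z*sigma/sqrt(n)
2*z*sigma = 2 * 1.645 * 16.96 = 55.7984
sqrt(128) ≈ 11.313708
width = 55.7984 / 11.313708 ≈ 4.931928

4.9319


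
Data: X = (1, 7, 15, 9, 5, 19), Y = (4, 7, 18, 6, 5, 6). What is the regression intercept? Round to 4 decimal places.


a = ybar - b*xbar, where b = sum((xi-xbar)(yi-ybar)) / sum((xi-xbar)^2)
n = 6, xbar = 56/6 = 28/3 ≈ 9.333333, ybar = 46/6 = 23/3 ≈ 7.666667
Sxy = sum((xi-xbar)(yi-ybar)) = 260/3 ≈ 86.666667
Sxx = sum((xi-xbar)^2) = 658/3 ≈ 219.333333
b = Sxy / Sxx = 130/329 ≈ 0.395137
a = 7.666667 - 0.395137 * 9.333333 = 187/47 ≈ 3.978723

3.9787


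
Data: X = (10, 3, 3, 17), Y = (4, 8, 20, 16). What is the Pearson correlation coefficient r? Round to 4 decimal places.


r = sum((xi-xbar)(yi-ybar)) / sqrt(sum((xi-xbar)^2) * sum((yi-ybar)^2))
n = 4, xbar = 33/4 = 8.25, ybar = 48/4 = 12
Sxy = sum((xi-xbar)(yi-ybar)) = 0
Sxx = sum((xi-xbar)^2) = 134.75
Syy = sum((yi-ybar)^2) = 160
sqrt(Sxx*Syy) ≈ 146.833239
r = Sxy / sqrt(Sxx*Syy) = 0 / 146.833239 ≈ 0.000000

0.0000


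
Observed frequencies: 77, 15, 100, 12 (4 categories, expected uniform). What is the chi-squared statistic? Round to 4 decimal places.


chi2 = sum((O-E)^2/E), E = total/4
total = 204, E = 204/4 = 51
(77 - 51)^2 / 51 = 676 / 51 = 676/51 ≈ 13.254902
(15 - 51)^2 / 51 = 1296 / 51 = 432/17 ≈ 25.411765
(100 - 51)^2 / 51 = 2401 / 51 = 2401/51 ≈ 47.078431
(12 - 51)^2 / 51 = 1521 / 51 = 507/17 ≈ 29.823529
chi2 = 5894/51 ≈ 115.568627

115.5686


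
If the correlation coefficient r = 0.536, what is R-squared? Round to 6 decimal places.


R^2 = r^2 = (0.536)^2 = 0.287296

0.287296


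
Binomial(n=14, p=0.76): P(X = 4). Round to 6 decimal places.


P = C(n,k) * p^k * (1-p)^(n-k)
C(14,4) = 1001
p^k = 0.76^4 ≈ 0.3336218
(1-p)^(n-k) = 0.24^10 ≈ 0.0000006340338
P = 1001 * 0.3336218 * 0.0000006340338 ≈ 0.000212

0.000212


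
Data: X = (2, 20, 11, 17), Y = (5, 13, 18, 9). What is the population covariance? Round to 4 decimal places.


Cov = (1/n)*sum((xi-xbar)(yi-ybar))
n = 4, xbar = 50/4 = 12.5, ybar = 45/4 = 11.25
sum((xi-xbar)(yi-ybar)) = 58.5
Cov = 58.5 / 4 = 14.625

14.6250


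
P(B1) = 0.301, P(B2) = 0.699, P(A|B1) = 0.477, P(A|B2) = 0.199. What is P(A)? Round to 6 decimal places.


P(A) = P(A|B1)*P(B1) + P(A|B2)*P(B2)
P(A|B1)*P(B1) = 0.477 * 0.301 = 0.143577
P(A|B2)*P(B2) = 0.199 * 0.699 = 0.139101
P(A) = 0.143577 + 0.139101 = 0.282678

0.282678


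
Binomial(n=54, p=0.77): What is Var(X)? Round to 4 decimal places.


Var = n*p*(1-p) = 54 * 0.77 * 0.23 = 9.5634

9.5634


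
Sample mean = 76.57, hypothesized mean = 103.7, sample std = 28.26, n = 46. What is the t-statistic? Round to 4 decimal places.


t = (xbar - mu0) / (s/sqrt(n))
xbar - mu0 = 76.57 - 103.7 = -27.13
sqrt(46) ≈ 6.78232998
s/sqrt(n) = 28.26 / 6.78232998 ≈ 4.16670968
t = -27.13 / 4.16670968 ≈ -6.511133

-6.5111


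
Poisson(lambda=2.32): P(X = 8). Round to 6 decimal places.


P = e^(-lam) * lam^k / k!
e^(-2.32) ≈ 0.09827359
lam^k = 2.32^8 ≈ 839.274212
k! = 8! = 40320
P = 0.09827359 * 839.274212 / 40320 ≈ 0.002046

0.002046


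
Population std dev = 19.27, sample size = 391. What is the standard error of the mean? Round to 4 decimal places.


SE = sigma / sqrt(n)
sqrt(391) ≈ 19.773720
SE = 19.27 / 19.773720 ≈ 0.974526

0.9745


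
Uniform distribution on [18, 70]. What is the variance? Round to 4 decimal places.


Var = (b-a)^2 / 12
(b-a)^2 = (70 - 18)^2 = 2704
Var = 2704/12 ≈ 225.333333

225.3333


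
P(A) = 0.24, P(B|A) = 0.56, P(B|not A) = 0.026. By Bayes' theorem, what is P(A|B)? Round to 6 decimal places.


P(A|B) = P(B|A)*P(A) / P(B), P(B) = P(B|A)*P(A) + P(B|not A)*P(not A)
P(B|A)*P(A) = 0.56 * 0.24 = 0.1344
P(B|not A)*P(not A) = 0.026 * 0.76 = 0.01976
P(B) = 0.1344 + 0.01976 = 0.15416
P(A|B) = 0.1344 / 0.15416 = 1680/1927 ≈ 0.87182148

0.871821


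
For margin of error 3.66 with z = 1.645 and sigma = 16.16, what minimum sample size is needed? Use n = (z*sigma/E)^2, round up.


z*sigma/E = 1.645 * 16.16 / 3.66 = 33229/4575 ≈ 7.263169
(z*sigma/E)^2 ≈ 52.753630
round up: n = 53

53


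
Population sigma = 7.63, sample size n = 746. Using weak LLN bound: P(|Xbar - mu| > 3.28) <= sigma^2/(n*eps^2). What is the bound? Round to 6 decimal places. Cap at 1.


bound = min(1, sigma^2/(n*eps^2))
sigma^2 = 7.63^2 = 58.2169
n*eps^2 = 746 * 3.28^2 = 746 * 10.7584 = 8025.7664
sigma^2/(n*eps^2) = 58.2169 / 8025.7664 ≈ 0.00725375

0.007254


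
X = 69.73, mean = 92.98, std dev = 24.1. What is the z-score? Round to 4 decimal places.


z = (X - mu) / sigma
X - mu = 69.73 - 92.98 = -23.25
z = -23.25 / 24.1 = -465/482 ≈ -0.964730

-0.9647


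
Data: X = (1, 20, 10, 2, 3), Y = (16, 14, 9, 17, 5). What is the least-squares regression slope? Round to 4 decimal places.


b = sum((xi-xbar)(yi-ybar)) / sum((xi-xbar)^2)
n = 5, xbar = 36/5 = 7.2, ybar = 61/5 = 12.2
Sxy = sum((xi-xbar)(yi-ybar)) = -4.2
Sxx = sum((xi-xbar)^2) = 254.8
b = Sxy / Sxx = -3/182 ≈ -0.016484

-0.0165


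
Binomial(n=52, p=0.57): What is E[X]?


E[X] = n*p = 52 * 0.57 = 29.64

29.64


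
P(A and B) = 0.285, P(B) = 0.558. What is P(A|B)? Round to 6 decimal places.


P(A|B) = P(A and B) / P(B) = 0.285 / 0.558 = 95/186 ≈ 0.51075269

0.510753


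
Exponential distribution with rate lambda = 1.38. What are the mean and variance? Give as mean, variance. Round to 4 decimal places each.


mean = 1/lam, var = 1/lam^2
mean = 1 / 1.38 = 50/69 ≈ 0.724638
lam^2 = 1.38^2 = 1.9044
var = 1 / 1.9044 = 2500/4761 ≈ 0.525100

0.7246, 0.5251


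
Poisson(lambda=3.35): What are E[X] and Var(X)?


E[X] = Var(X) = lambda = 3.35

3.35, 3.35


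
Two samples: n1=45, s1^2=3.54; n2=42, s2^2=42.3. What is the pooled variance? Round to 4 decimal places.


sp^2 = ((n1-1)*s1^2 + (n2-1)*s2^2)/(n1+n2-2)
(n1-1)*s1^2 = 44 * 3.54 = 155.76
(n2-1)*s2^2 = 41 * 42.3 = 1734.3
numerator = 155.76 + 1734.3 = 1890.06
n1+n2-2 = 85
sp^2 = 1890.06 / 85 = 22.236

22.2360


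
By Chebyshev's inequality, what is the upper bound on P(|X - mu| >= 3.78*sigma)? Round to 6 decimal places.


P <= 1/k^2
k^2 = 3.78^2 = 14.2884
1/k^2 = 1 / 14.2884 ≈ 0.06998684

0.069987


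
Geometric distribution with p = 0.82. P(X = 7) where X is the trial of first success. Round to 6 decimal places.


P = (1-p)^(k-1) * p
(1-p)^(k-1) = 0.18^6 ≈ 0.00003401222
P = 0.00003401222 * 0.82 ≈ 0.00002789002

0.000028


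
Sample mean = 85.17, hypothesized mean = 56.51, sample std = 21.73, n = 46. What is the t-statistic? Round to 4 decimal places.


t = (xbar - mu0) / (s/sqrt(n))
xbar - mu0 = 85.17 - 56.51 = 28.66
sqrt(46) ≈ 6.78232998
s/sqrt(n) = 21.73 / 6.78232998 ≈ 3.20391371
t = 28.66 / 3.20391371 ≈ 8.945310

8.9453


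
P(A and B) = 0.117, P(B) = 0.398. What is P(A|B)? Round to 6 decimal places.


P(A|B) = P(A and B) / P(B) = 0.117 / 0.398 = 117/398 ≈ 0.29396985

0.293970


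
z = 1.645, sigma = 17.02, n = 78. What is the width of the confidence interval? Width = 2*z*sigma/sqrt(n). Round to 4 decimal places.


width = 2*z*sigma/sqrt(n)
2*z*sigma = 2 * 1.645 * 17.02 = 55.9958
sqrt(78) ≈ 8.831761
width = 55.9958 / 8.831761 ≈ 6.340276

6.3403


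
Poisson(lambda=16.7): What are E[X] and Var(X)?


E[X] = Var(X) = lambda = 16.7

16.7, 16.7


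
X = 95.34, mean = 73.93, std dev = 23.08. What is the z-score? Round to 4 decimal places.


z = (X - mu) / sigma
X - mu = 95.34 - 73.93 = 21.41
z = 21.41 / 23.08 = 2141/2308 ≈ 0.927643

0.9276


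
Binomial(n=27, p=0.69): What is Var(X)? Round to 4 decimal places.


Var = n*p*(1-p) = 27 * 0.69 * 0.31 = 5.7753

5.7753


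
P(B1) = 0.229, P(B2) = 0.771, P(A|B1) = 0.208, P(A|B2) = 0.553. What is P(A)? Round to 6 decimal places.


P(A) = P(A|B1)*P(B1) + P(A|B2)*P(B2)
P(A|B1)*P(B1) = 0.208 * 0.229 = 0.047632
P(A|B2)*P(B2) = 0.553 * 0.771 = 0.426363
P(A) = 0.047632 + 0.426363 = 0.473995

0.473995


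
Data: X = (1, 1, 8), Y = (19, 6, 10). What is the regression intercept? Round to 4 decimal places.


a = ybar - b*xbar, where b = sum((xi-xbar)(yi-ybar)) / sum((xi-xbar)^2)
n = 3, xbar = 10/3 ≈ 3.333333, ybar = 35/3 ≈ 11.666667
Sxy = sum((xi-xbar)(yi-ybar)) = -35/3 ≈ -11.666667
Sxx = sum((xi-xbar)^2) = 98/3 ≈ 32.666667
b = Sxy / Sxx = -5/14 ≈ -0.357143
a = 11.666667 - (-0.357143) * 3.333333 = 90/7 ≈ 12.857143

12.8571


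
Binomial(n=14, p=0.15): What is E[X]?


E[X] = n*p = 14 * 0.15 = 2.1

2.1


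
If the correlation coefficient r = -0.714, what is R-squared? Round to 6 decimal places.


R^2 = r^2 = (-0.714)^2 = 0.509796

0.509796


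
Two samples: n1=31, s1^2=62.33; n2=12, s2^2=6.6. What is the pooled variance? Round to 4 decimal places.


sp^2 = ((n1-1)*s1^2 + (n2-1)*s2^2)/(n1+n2-2)
(n1-1)*s1^2 = 30 * 62.33 = 1869.9
(n2-1)*s2^2 = 11 * 6.6 = 72.6
numerator = 1869.9 + 72.6 = 1942.5
n1+n2-2 = 41
sp^2 = 1942.5 / 41 = 3885/82 ≈ 47.378049

47.3780


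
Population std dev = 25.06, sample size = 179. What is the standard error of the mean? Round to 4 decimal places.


SE = sigma / sqrt(n)
sqrt(179) ≈ 13.379088
SE = 25.06 / 13.379088 ≈ 1.873072

1.8731


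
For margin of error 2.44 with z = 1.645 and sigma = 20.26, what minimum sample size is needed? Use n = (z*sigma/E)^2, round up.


z*sigma/E = 1.645 * 20.26 / 2.44 ≈ 13.658893
(z*sigma/E)^2 ≈ 186.565370
round up: n = 187

187


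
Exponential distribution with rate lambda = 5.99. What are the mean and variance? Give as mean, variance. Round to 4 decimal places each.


mean = 1/lam, var = 1/lam^2
mean = 1 / 5.99 = 100/599 ≈ 0.166945
lam^2 = 5.99^2 = 35.8801
var = 1 / 35.8801 ≈ 0.027871

0.1669, 0.0279


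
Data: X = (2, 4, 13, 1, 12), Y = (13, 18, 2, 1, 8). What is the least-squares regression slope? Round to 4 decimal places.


b = sum((xi-xbar)(yi-ybar)) / sum((xi-xbar)^2)
n = 5, xbar = 32/5 = 6.4, ybar = 42/5 = 8.4
Sxy = sum((xi-xbar)(yi-ybar)) = -47.8
Sxx = sum((xi-xbar)^2) = 129.2
b = Sxy / Sxx = -239/646 ≈ -0.369969

-0.3700


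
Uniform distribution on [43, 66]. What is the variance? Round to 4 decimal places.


Var = (b-a)^2 / 12
(b-a)^2 = (66 - 43)^2 = 529
Var = 529/12 ≈ 44.083333

44.0833


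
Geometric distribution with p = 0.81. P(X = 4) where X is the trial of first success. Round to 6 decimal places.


P = (1-p)^(k-1) * p
(1-p)^(k-1) = 0.19^3 = 0.006859
P = 0.006859 * 0.81 = 0.00555579

0.005556


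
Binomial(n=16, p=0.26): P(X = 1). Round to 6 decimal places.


P = C(n,k) * p^k * (1-p)^(n-k)
C(16,1) = 16
p^k = 0.26^1 = 0.26
(1-p)^(n-k) = 0.74^15 ≈ 0.01092637
P = 16 * 0.26 * 0.01092637 ≈ 0.045454

0.045454


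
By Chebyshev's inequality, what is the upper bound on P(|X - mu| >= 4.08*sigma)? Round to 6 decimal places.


P <= 1/k^2
k^2 = 4.08^2 = 16.6464
1/k^2 = 1 / 16.6464 ≈ 0.06007305

0.060073


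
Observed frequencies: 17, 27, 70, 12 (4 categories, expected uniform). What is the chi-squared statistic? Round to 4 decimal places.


chi2 = sum((O-E)^2/E), E = total/4
total = 126, E = 126/4 = 31.5
(17 - 31.5)^2 / 31.5 = 210.25 / 31.5 = 841/126 ≈ 6.674603
(27 - 31.5)^2 / 31.5 = 20.25 / 31.5 = 9/14 ≈ 0.642857
(70 - 31.5)^2 / 31.5 = 1482.25 / 31.5 = 847/18 ≈ 47.055556
(12 - 31.5)^2 / 31.5 = 380.25 / 31.5 = 169/14 ≈ 12.071429
chi2 = 598/9 ≈ 66.444444

66.4444


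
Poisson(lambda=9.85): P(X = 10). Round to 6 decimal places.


P = e^(-lam) * lam^k / k!
e^(-9.85) ≈ 0.00005274719
lam^k = 9.85^10 ≈ 8597304422.591431
k! = 10! = 3628800
P = 0.00005274719 * 8597304422.591431 / 3628800 ≈ 0.124968

0.124968


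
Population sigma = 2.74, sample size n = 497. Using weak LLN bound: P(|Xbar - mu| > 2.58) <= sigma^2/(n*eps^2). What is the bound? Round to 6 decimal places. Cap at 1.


bound = min(1, sigma^2/(n*eps^2))
sigma^2 = 2.74^2 = 7.5076
n*eps^2 = 497 * 2.58^2 = 497 * 6.6564 = 3308.2308
sigma^2/(n*eps^2) = 7.5076 / 3308.2308 ≈ 0.00226937

0.002269


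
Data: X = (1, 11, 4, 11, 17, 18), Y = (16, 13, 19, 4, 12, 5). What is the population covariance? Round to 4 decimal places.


Cov = (1/n)*sum((xi-xbar)(yi-ybar))
n = 6, xbar = 62/6 = 31/3 ≈ 10.333333, ybar = 69/6 = 11.5
sum((xi-xbar)(yi-ybar)) = -140
Cov = -140 / 6 = -70/3 ≈ -23.333333

-23.3333


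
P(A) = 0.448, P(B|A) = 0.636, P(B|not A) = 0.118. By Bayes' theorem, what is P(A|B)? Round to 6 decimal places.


P(A|B) = P(B|A)*P(A) / P(B), P(B) = P(B|A)*P(A) + P(B|not A)*P(not A)
P(B|A)*P(A) = 0.636 * 0.448 = 0.284928
P(B|not A)*P(not A) = 0.118 * 0.552 = 0.065136
P(B) = 0.284928 + 0.065136 = 0.350064
P(A|B) = 0.284928 / 0.350064 = 5936/7293 ≈ 0.81393117

0.813931


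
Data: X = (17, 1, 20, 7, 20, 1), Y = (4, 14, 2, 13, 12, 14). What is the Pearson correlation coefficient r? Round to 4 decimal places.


r = sum((xi-xbar)(yi-ybar)) / sqrt(sum((xi-xbar)^2) * sum((yi-ybar)^2))
n = 6, xbar = 66/6 = 11, ybar = 59/6 ≈ 9.833333
Sxy = sum((xi-xbar)(yi-ybar)) = -182
Sxx = sum((xi-xbar)^2) = 414
Syy = sum((yi-ybar)^2) = 869/6 ≈ 144.833333
sqrt(Sxx*Syy) ≈ 244.869353
r = Sxy / sqrt(Sxx*Syy) = -182 / 244.869353 ≈ -0.743253

-0.7433


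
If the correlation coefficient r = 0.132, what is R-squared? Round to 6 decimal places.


R^2 = r^2 = (0.132)^2 = 0.017424

0.017424


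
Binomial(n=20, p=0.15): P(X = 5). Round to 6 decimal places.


P = C(n,k) * p^k * (1-p)^(n-k)
C(20,5) = 15504
p^k = 0.15^5 = 0.0000759375
(1-p)^(n-k) = 0.85^15 ≈ 0.08735422
P = 15504 * 0.0000759375 * 0.08735422 ≈ 0.102845

0.102845


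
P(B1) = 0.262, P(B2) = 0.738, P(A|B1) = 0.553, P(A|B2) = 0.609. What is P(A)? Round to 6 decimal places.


P(A) = P(A|B1)*P(B1) + P(A|B2)*P(B2)
P(A|B1)*P(B1) = 0.553 * 0.262 = 0.144886
P(A|B2)*P(B2) = 0.609 * 0.738 = 0.449442
P(A) = 0.144886 + 0.449442 = 0.594328

0.594328


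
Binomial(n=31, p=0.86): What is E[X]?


E[X] = n*p = 31 * 0.86 = 26.66

26.66


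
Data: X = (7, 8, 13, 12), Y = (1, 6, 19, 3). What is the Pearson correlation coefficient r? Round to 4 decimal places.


r = sum((xi-xbar)(yi-ybar)) / sqrt(sum((xi-xbar)^2) * sum((yi-ybar)^2))
n = 4, xbar = 40/4 = 10, ybar = 29/4 = 7.25
Sxy = sum((xi-xbar)(yi-ybar)) = 48
Sxx = sum((xi-xbar)^2) = 26
Syy = sum((yi-ybar)^2) = 196.75
sqrt(Sxx*Syy) ≈ 71.522724
r = Sxy / sqrt(Sxx*Syy) = 48 / 71.522724 ≈ 0.671115

0.6711


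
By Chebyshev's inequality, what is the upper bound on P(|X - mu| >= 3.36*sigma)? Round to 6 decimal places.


P <= 1/k^2
k^2 = 3.36^2 = 11.2896
1/k^2 = 1 / 11.2896 = 625/7056 ≈ 0.08857710

0.088577


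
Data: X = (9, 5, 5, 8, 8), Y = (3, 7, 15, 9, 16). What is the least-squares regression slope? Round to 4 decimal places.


b = sum((xi-xbar)(yi-ybar)) / sum((xi-xbar)^2)
n = 5, xbar = 35/5 = 7, ybar = 50/5 = 10
Sxy = sum((xi-xbar)(yi-ybar)) = -13
Sxx = sum((xi-xbar)^2) = 14
b = Sxy / Sxx = -13/14 ≈ -0.928571

-0.9286


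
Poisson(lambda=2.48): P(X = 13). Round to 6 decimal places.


P = e^(-lam) * lam^k / k!
e^(-2.48) ≈ 0.08374323
lam^k = 2.48^13 ≈ 134236.880379
k! = 13! = 6227020800
P = 0.08374323 * 134236.880379 / 6227020800 ≈ 0.000002

0.000002


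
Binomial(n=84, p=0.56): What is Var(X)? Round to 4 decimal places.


Var = n*p*(1-p) = 84 * 0.56 * 0.44 = 20.6976

20.6976


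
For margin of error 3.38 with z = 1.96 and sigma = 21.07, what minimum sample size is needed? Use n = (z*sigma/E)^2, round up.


z*sigma/E = 1.96 * 21.07 / 3.38 = 103243/8450 ≈ 12.218107
(z*sigma/E)^2 ≈ 149.282127
round up: n = 150

150


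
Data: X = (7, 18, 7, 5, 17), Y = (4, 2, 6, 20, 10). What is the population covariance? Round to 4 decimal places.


Cov = (1/n)*sum((xi-xbar)(yi-ybar))
n = 5, xbar = 54/5 = 10.8, ybar = 42/5 = 8.4
sum((xi-xbar)(yi-ybar)) = -77.6
Cov = -77.6 / 5 = -15.52

-15.5200


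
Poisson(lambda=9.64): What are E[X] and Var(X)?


E[X] = Var(X) = lambda = 9.64

9.64, 9.64


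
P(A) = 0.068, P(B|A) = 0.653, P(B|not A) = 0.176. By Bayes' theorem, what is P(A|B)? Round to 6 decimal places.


P(A|B) = P(B|A)*P(A) / P(B), P(B) = P(B|A)*P(A) + P(B|not A)*P(not A)
P(B|A)*P(A) = 0.653 * 0.068 = 0.044404
P(B|not A)*P(not A) = 0.176 * 0.932 = 0.164032
P(B) = 0.044404 + 0.164032 = 0.208436
P(A|B) = 0.044404 / 0.208436 ≈ 0.21303422

0.213034


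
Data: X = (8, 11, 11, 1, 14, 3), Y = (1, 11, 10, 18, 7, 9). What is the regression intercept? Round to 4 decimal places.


a = ybar - b*xbar, where b = sum((xi-xbar)(yi-ybar)) / sum((xi-xbar)^2)
n = 6, xbar = 48/6 = 8, ybar = 56/6 = 28/3 ≈ 9.333333
Sxy = sum((xi-xbar)(yi-ybar)) = -66
Sxx = sum((xi-xbar)^2) = 128
b = Sxy / Sxx = -0.515625
a = 9.333333 - (-0.515625) * 8 = 323/24 ≈ 13.458333

13.4583


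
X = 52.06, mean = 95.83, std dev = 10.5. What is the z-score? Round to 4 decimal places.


z = (X - mu) / sigma
X - mu = 52.06 - 95.83 = -43.77
z = -43.77 / 10.5 = -1459/350 ≈ -4.168571

-4.1686


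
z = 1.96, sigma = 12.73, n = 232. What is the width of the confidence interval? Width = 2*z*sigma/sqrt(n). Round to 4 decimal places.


width = 2*z*sigma/sqrt(n)
2*z*sigma = 2 * 1.96 * 12.73 = 49.9016
sqrt(232) ≈ 15.231546
width = 49.9016 / 15.231546 ≈ 3.276201

3.2762


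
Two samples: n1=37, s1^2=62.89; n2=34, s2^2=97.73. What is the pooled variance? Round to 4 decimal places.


sp^2 = ((n1-1)*s1^2 + (n2-1)*s2^2)/(n1+n2-2)
(n1-1)*s1^2 = 36 * 62.89 = 2264.04
(n2-1)*s2^2 = 33 * 97.73 = 3225.09
numerator = 2264.04 + 3225.09 = 5489.13
n1+n2-2 = 69
sp^2 = 5489.13 / 69 = 182971/2300 ≈ 79.552609

79.5526


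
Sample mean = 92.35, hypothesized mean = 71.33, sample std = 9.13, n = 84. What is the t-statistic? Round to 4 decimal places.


t = (xbar - mu0) / (s/sqrt(n))
xbar - mu0 = 92.35 - 71.33 = 21.02
sqrt(84) ≈ 9.16515139
s/sqrt(n) = 9.13 / 9.16515139 ≈ 0.99616467
t = 21.02 / 0.99616467 ≈ 21.100929

21.1009


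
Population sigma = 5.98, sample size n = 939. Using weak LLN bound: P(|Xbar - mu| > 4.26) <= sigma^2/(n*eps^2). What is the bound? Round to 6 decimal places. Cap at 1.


bound = min(1, sigma^2/(n*eps^2))
sigma^2 = 5.98^2 = 35.7604
n*eps^2 = 939 * 4.26^2 = 939 * 18.1476 = 17040.5964
sigma^2/(n*eps^2) = 35.7604 / 17040.5964 ≈ 0.00209854

0.002099


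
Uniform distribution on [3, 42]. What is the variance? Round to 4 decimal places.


Var = (b-a)^2 / 12
(b-a)^2 = (42 - 3)^2 = 1521
Var = 1521/12 = 126.75

126.7500


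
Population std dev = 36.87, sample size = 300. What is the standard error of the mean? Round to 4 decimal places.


SE = sigma / sqrt(n)
sqrt(300) ≈ 17.320508
SE = 36.87 / 17.320508 ≈ 2.128690

2.1287


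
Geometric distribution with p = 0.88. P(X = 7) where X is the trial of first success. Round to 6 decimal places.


P = (1-p)^(k-1) * p
(1-p)^(k-1) = 0.12^6 = 0.000002985984
P = 0.000002985984 * 0.88 ≈ 0.000002627666

0.000003


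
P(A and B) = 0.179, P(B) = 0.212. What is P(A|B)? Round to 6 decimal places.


P(A|B) = P(A and B) / P(B) = 0.179 / 0.212 = 179/212 ≈ 0.84433962

0.844340


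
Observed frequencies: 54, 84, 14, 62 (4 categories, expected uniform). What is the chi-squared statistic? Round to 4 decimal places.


chi2 = sum((O-E)^2/E), E = total/4
total = 214, E = 214/4 = 53.5
(54 - 53.5)^2 / 53.5 = 0.25 / 53.5 = 1/214 ≈ 0.004673
(84 - 53.5)^2 / 53.5 = 930.25 / 53.5 = 3721/214 ≈ 17.387850
(14 - 53.5)^2 / 53.5 = 1560.25 / 53.5 = 6241/214 ≈ 29.163551
(62 - 53.5)^2 / 53.5 = 72.25 / 53.5 = 289/214 ≈ 1.350467
chi2 = 5126/107 ≈ 47.906542

47.9065


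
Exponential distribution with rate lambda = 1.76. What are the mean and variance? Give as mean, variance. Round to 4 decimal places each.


mean = 1/lam, var = 1/lam^2
mean = 1 / 1.76 = 25/44 ≈ 0.568182
lam^2 = 1.76^2 = 3.0976
var = 1 / 3.0976 = 625/1936 ≈ 0.322831

0.5682, 0.3228


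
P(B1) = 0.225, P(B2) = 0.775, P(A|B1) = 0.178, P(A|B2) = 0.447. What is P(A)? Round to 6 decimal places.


P(A) = P(A|B1)*P(B1) + P(A|B2)*P(B2)
P(A|B1)*P(B1) = 0.178 * 0.225 = 0.04005
P(A|B2)*P(B2) = 0.447 * 0.775 = 0.346425
P(A) = 0.04005 + 0.346425 = 0.386475

0.386475


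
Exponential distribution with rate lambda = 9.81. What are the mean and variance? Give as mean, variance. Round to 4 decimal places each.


mean = 1/lam, var = 1/lam^2
mean = 1 / 9.81 = 100/981 ≈ 0.101937
lam^2 = 9.81^2 = 96.2361
var = 1 / 96.2361 ≈ 0.010391

0.1019, 0.0104


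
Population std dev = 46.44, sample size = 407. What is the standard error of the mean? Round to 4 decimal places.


SE = sigma / sqrt(n)
sqrt(407) ≈ 20.174241
SE = 46.44 / 20.174241 ≈ 2.301945

2.3019


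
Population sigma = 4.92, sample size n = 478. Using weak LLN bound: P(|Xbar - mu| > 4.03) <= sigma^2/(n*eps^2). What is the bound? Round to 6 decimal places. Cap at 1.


bound = min(1, sigma^2/(n*eps^2))
sigma^2 = 4.92^2 = 24.2064
n*eps^2 = 478 * 4.03^2 = 478 * 16.2409 = 7763.1502
sigma^2/(n*eps^2) = 24.2064 / 7763.1502 ≈ 0.00311812

0.003118


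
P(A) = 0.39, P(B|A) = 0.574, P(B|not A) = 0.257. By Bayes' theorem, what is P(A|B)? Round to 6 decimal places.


P(A|B) = P(B|A)*P(A) / P(B), P(B) = P(B|A)*P(A) + P(B|not A)*P(not A)
P(B|A)*P(A) = 0.574 * 0.39 = 0.22386
P(B|not A)*P(not A) = 0.257 * 0.61 = 0.15677
P(B) = 0.22386 + 0.15677 = 0.38063
P(A|B) = 0.22386 / 0.38063 ≈ 0.58813021

0.588130


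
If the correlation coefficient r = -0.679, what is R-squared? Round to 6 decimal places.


R^2 = r^2 = (-0.679)^2 = 0.461041

0.461041


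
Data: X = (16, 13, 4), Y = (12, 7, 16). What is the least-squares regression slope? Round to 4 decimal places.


b = sum((xi-xbar)(yi-ybar)) / sum((xi-xbar)^2)
n = 3, xbar = 33/3 = 11, ybar = 35/3 ≈ 11.666667
Sxy = sum((xi-xbar)(yi-ybar)) = -38
Sxx = sum((xi-xbar)^2) = 78
b = Sxy / Sxx = -19/39 ≈ -0.487179

-0.4872


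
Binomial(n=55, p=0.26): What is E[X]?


E[X] = n*p = 55 * 0.26 = 14.3

14.3


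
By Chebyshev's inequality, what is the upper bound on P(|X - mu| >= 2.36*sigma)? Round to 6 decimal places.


P <= 1/k^2
k^2 = 2.36^2 = 5.5696
1/k^2 = 1 / 5.5696 = 625/3481 ≈ 0.17954611

0.179546


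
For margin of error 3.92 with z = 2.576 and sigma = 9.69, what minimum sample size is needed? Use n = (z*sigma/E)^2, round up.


z*sigma/E = 2.576 * 9.69 / 3.92 = 22287/3500 ≈ 6.367714
(z*sigma/E)^2 ≈ 40.547785
round up: n = 41

41


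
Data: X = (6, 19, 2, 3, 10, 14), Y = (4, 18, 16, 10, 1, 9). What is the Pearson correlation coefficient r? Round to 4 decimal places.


r = sum((xi-xbar)(yi-ybar)) / sqrt(sum((xi-xbar)^2) * sum((yi-ybar)^2))
n = 6, xbar = 54/6 = 9, ybar = 58/6 = 29/3 ≈ 9.666667
Sxy = sum((xi-xbar)(yi-ybar)) = 42
Sxx = sum((xi-xbar)^2) = 220
Syy = sum((yi-ybar)^2) = 652/3 ≈ 217.333333
sqrt(Sxx*Syy) ≈ 218.662602
r = Sxy / sqrt(Sxx*Syy) = 42 / 218.662602 ≈ 0.192077

0.1921


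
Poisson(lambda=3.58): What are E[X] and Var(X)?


E[X] = Var(X) = lambda = 3.58

3.58, 3.58


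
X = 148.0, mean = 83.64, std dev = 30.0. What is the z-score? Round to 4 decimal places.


z = (X - mu) / sigma
X - mu = 148.0 - 83.64 = 64.36
z = 64.36 / 30.0 = 1609/750 ≈ 2.145333

2.1453


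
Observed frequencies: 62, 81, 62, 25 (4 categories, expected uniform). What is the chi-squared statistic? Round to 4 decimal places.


chi2 = sum((O-E)^2/E), E = total/4
total = 230, E = 230/4 = 57.5
(62 - 57.5)^2 / 57.5 = 20.25 / 57.5 = 81/230 ≈ 0.352174
(81 - 57.5)^2 / 57.5 = 552.25 / 57.5 = 2209/230 ≈ 9.604348
(62 - 57.5)^2 / 57.5 = 20.25 / 57.5 = 81/230 ≈ 0.352174
(25 - 57.5)^2 / 57.5 = 1056.25 / 57.5 = 845/46 ≈ 18.369565
chi2 = 3298/115 ≈ 28.678261

28.6783


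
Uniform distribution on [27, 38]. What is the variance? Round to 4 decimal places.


Var = (b-a)^2 / 12
(b-a)^2 = (38 - 27)^2 = 121
Var = 121/12 ≈ 10.083333

10.0833


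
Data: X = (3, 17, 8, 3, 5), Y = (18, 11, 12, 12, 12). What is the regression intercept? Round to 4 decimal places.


a = ybar - b*xbar, where b = sum((xi-xbar)(yi-ybar)) / sum((xi-xbar)^2)
n = 5, xbar = 36/5 = 7.2, ybar = 65/5 = 13
Sxy = sum((xi-xbar)(yi-ybar)) = -35
Sxx = sum((xi-xbar)^2) = 136.8
b = Sxy / Sxx = -175/684 ≈ -0.255848
a = 13 - (-0.255848) * 7.2 = 282/19 ≈ 14.842105

14.8421
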